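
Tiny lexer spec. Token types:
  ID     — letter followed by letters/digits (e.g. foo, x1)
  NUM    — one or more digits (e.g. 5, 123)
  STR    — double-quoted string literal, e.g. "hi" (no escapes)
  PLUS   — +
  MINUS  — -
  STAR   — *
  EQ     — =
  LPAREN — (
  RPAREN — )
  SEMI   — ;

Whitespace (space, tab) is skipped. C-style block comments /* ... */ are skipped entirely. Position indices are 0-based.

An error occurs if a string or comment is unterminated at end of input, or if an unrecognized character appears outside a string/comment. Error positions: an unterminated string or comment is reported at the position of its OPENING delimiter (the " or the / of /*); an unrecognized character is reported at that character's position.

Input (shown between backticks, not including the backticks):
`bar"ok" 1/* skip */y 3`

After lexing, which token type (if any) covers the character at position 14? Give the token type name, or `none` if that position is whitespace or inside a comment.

Answer: none

Derivation:
pos=0: emit ID 'bar' (now at pos=3)
pos=3: enter STRING mode
pos=3: emit STR "ok" (now at pos=7)
pos=8: emit NUM '1' (now at pos=9)
pos=9: enter COMMENT mode (saw '/*')
exit COMMENT mode (now at pos=19)
pos=19: emit ID 'y' (now at pos=20)
pos=21: emit NUM '3' (now at pos=22)
DONE. 5 tokens: [ID, STR, NUM, ID, NUM]
Position 14: char is 'i' -> none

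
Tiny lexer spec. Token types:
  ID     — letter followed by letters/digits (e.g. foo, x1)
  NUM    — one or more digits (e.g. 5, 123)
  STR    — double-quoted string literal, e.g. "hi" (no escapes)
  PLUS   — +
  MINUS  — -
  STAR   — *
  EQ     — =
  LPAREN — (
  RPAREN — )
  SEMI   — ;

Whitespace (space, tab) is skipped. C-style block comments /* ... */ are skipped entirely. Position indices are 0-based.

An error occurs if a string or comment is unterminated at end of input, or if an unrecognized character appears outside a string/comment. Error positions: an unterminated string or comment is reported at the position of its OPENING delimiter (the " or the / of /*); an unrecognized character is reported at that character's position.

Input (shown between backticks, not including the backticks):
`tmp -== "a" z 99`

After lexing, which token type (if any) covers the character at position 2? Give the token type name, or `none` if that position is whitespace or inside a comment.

Answer: ID

Derivation:
pos=0: emit ID 'tmp' (now at pos=3)
pos=4: emit MINUS '-'
pos=5: emit EQ '='
pos=6: emit EQ '='
pos=8: enter STRING mode
pos=8: emit STR "a" (now at pos=11)
pos=12: emit ID 'z' (now at pos=13)
pos=14: emit NUM '99' (now at pos=16)
DONE. 7 tokens: [ID, MINUS, EQ, EQ, STR, ID, NUM]
Position 2: char is 'p' -> ID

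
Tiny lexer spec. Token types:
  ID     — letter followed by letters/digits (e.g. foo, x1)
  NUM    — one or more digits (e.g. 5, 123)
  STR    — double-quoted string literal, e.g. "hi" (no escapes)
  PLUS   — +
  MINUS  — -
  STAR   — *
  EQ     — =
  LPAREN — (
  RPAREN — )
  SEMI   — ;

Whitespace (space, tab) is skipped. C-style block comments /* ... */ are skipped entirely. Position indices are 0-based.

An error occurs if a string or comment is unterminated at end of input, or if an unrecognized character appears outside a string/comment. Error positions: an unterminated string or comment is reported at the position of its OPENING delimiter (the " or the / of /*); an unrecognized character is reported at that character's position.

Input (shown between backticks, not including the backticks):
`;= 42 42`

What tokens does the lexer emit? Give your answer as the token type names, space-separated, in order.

pos=0: emit SEMI ';'
pos=1: emit EQ '='
pos=3: emit NUM '42' (now at pos=5)
pos=6: emit NUM '42' (now at pos=8)
DONE. 4 tokens: [SEMI, EQ, NUM, NUM]

Answer: SEMI EQ NUM NUM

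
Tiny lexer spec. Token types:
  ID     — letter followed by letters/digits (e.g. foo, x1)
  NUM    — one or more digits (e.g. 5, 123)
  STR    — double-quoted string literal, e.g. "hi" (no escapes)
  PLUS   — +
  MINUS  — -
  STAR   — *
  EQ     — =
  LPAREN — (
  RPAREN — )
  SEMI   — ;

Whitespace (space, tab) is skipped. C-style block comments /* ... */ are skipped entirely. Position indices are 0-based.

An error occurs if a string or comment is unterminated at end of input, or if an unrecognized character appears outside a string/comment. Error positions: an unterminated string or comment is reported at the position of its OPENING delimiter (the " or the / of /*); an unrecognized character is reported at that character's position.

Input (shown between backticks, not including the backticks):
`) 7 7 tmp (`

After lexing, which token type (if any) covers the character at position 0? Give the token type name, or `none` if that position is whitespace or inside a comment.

pos=0: emit RPAREN ')'
pos=2: emit NUM '7' (now at pos=3)
pos=4: emit NUM '7' (now at pos=5)
pos=6: emit ID 'tmp' (now at pos=9)
pos=10: emit LPAREN '('
DONE. 5 tokens: [RPAREN, NUM, NUM, ID, LPAREN]
Position 0: char is ')' -> RPAREN

Answer: RPAREN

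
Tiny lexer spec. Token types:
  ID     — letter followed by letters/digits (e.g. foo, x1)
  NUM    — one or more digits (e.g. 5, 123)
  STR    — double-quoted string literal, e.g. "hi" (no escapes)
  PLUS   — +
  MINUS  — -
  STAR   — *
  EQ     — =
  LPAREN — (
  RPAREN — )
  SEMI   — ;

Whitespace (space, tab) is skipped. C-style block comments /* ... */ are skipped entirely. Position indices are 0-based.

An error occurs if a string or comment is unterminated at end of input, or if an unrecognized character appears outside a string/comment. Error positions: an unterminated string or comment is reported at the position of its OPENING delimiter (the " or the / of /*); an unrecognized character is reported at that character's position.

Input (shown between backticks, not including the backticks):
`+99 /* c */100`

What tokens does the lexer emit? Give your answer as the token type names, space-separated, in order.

pos=0: emit PLUS '+'
pos=1: emit NUM '99' (now at pos=3)
pos=4: enter COMMENT mode (saw '/*')
exit COMMENT mode (now at pos=11)
pos=11: emit NUM '100' (now at pos=14)
DONE. 3 tokens: [PLUS, NUM, NUM]

Answer: PLUS NUM NUM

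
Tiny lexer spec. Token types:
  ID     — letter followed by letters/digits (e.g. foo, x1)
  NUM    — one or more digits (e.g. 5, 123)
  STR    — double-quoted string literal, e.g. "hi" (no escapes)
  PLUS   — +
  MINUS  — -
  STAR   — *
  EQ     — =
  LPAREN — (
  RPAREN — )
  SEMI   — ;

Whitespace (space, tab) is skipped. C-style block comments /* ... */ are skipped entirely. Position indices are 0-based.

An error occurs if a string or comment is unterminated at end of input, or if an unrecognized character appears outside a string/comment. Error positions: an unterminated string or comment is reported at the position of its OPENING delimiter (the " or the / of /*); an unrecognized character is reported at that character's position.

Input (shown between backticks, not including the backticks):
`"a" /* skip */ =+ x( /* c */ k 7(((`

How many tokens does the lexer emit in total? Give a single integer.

pos=0: enter STRING mode
pos=0: emit STR "a" (now at pos=3)
pos=4: enter COMMENT mode (saw '/*')
exit COMMENT mode (now at pos=14)
pos=15: emit EQ '='
pos=16: emit PLUS '+'
pos=18: emit ID 'x' (now at pos=19)
pos=19: emit LPAREN '('
pos=21: enter COMMENT mode (saw '/*')
exit COMMENT mode (now at pos=28)
pos=29: emit ID 'k' (now at pos=30)
pos=31: emit NUM '7' (now at pos=32)
pos=32: emit LPAREN '('
pos=33: emit LPAREN '('
pos=34: emit LPAREN '('
DONE. 10 tokens: [STR, EQ, PLUS, ID, LPAREN, ID, NUM, LPAREN, LPAREN, LPAREN]

Answer: 10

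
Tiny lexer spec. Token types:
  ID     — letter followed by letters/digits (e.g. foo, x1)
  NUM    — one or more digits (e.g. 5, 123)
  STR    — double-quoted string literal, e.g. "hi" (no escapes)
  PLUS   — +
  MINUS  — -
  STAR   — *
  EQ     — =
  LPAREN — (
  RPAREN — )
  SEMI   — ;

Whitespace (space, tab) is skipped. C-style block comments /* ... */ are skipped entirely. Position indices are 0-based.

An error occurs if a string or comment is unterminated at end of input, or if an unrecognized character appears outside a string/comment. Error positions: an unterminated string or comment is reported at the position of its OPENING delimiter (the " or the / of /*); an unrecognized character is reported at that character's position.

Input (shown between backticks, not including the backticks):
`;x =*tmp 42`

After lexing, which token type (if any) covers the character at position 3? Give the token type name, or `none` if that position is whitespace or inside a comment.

pos=0: emit SEMI ';'
pos=1: emit ID 'x' (now at pos=2)
pos=3: emit EQ '='
pos=4: emit STAR '*'
pos=5: emit ID 'tmp' (now at pos=8)
pos=9: emit NUM '42' (now at pos=11)
DONE. 6 tokens: [SEMI, ID, EQ, STAR, ID, NUM]
Position 3: char is '=' -> EQ

Answer: EQ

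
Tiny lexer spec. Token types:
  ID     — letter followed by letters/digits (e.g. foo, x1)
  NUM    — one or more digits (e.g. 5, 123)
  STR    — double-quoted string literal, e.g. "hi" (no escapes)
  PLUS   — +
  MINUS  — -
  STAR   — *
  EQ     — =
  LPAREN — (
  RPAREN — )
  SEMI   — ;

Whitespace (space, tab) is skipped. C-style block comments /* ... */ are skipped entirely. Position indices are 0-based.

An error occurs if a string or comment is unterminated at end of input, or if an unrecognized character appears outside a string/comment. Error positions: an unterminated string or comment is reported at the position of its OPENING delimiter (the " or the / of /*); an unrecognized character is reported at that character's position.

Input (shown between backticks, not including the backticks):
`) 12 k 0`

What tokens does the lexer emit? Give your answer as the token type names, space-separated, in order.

Answer: RPAREN NUM ID NUM

Derivation:
pos=0: emit RPAREN ')'
pos=2: emit NUM '12' (now at pos=4)
pos=5: emit ID 'k' (now at pos=6)
pos=7: emit NUM '0' (now at pos=8)
DONE. 4 tokens: [RPAREN, NUM, ID, NUM]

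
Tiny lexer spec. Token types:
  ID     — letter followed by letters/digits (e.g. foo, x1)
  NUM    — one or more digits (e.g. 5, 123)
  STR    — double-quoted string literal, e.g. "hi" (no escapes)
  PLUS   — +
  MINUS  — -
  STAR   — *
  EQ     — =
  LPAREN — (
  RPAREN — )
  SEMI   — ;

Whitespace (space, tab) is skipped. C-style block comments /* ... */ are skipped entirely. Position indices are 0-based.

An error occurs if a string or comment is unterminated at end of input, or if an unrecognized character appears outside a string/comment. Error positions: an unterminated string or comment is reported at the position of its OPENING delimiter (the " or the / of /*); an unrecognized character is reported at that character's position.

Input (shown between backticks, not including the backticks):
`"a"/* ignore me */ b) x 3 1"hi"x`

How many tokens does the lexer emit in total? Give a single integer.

Answer: 8

Derivation:
pos=0: enter STRING mode
pos=0: emit STR "a" (now at pos=3)
pos=3: enter COMMENT mode (saw '/*')
exit COMMENT mode (now at pos=18)
pos=19: emit ID 'b' (now at pos=20)
pos=20: emit RPAREN ')'
pos=22: emit ID 'x' (now at pos=23)
pos=24: emit NUM '3' (now at pos=25)
pos=26: emit NUM '1' (now at pos=27)
pos=27: enter STRING mode
pos=27: emit STR "hi" (now at pos=31)
pos=31: emit ID 'x' (now at pos=32)
DONE. 8 tokens: [STR, ID, RPAREN, ID, NUM, NUM, STR, ID]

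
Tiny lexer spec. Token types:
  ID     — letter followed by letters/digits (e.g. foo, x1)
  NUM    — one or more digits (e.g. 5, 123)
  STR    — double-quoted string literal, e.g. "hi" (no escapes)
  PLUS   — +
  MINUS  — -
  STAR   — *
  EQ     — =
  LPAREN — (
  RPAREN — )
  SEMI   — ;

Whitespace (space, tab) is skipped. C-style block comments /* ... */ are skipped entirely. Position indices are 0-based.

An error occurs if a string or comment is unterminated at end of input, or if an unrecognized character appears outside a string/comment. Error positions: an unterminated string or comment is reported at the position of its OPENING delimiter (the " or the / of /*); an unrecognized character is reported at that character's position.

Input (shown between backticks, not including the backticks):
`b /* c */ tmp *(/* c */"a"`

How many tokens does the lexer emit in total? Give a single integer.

pos=0: emit ID 'b' (now at pos=1)
pos=2: enter COMMENT mode (saw '/*')
exit COMMENT mode (now at pos=9)
pos=10: emit ID 'tmp' (now at pos=13)
pos=14: emit STAR '*'
pos=15: emit LPAREN '('
pos=16: enter COMMENT mode (saw '/*')
exit COMMENT mode (now at pos=23)
pos=23: enter STRING mode
pos=23: emit STR "a" (now at pos=26)
DONE. 5 tokens: [ID, ID, STAR, LPAREN, STR]

Answer: 5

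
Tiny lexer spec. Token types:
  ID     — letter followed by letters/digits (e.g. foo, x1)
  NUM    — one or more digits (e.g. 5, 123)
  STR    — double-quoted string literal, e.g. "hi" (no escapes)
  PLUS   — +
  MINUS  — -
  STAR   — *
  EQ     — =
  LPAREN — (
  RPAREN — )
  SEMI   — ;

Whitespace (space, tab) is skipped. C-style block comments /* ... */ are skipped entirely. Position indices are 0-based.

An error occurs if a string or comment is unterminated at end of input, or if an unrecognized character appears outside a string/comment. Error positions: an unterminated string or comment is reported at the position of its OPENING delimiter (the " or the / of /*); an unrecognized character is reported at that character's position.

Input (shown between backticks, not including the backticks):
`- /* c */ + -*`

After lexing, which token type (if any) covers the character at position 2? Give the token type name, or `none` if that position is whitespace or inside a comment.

Answer: none

Derivation:
pos=0: emit MINUS '-'
pos=2: enter COMMENT mode (saw '/*')
exit COMMENT mode (now at pos=9)
pos=10: emit PLUS '+'
pos=12: emit MINUS '-'
pos=13: emit STAR '*'
DONE. 4 tokens: [MINUS, PLUS, MINUS, STAR]
Position 2: char is '/' -> none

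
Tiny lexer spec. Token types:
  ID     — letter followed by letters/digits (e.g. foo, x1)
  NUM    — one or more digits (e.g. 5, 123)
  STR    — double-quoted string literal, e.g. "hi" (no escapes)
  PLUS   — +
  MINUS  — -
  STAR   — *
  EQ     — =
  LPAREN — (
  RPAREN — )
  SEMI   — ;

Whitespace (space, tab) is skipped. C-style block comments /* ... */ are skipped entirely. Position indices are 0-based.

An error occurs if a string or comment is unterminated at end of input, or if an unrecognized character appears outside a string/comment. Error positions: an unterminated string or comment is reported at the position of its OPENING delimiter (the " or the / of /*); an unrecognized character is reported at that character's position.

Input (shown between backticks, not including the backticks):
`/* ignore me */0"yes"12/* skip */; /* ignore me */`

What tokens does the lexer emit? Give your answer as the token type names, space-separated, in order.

pos=0: enter COMMENT mode (saw '/*')
exit COMMENT mode (now at pos=15)
pos=15: emit NUM '0' (now at pos=16)
pos=16: enter STRING mode
pos=16: emit STR "yes" (now at pos=21)
pos=21: emit NUM '12' (now at pos=23)
pos=23: enter COMMENT mode (saw '/*')
exit COMMENT mode (now at pos=33)
pos=33: emit SEMI ';'
pos=35: enter COMMENT mode (saw '/*')
exit COMMENT mode (now at pos=50)
DONE. 4 tokens: [NUM, STR, NUM, SEMI]

Answer: NUM STR NUM SEMI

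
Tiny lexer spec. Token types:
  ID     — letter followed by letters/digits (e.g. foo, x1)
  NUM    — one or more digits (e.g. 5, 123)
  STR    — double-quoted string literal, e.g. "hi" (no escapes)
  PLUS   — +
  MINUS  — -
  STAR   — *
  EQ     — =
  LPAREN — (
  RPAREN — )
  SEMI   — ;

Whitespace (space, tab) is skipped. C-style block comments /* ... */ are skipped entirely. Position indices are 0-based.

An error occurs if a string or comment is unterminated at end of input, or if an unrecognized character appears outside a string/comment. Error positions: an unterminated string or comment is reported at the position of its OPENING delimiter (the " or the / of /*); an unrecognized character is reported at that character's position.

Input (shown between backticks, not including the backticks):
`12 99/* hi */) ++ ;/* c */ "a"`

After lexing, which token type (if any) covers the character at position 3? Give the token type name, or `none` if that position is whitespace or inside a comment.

pos=0: emit NUM '12' (now at pos=2)
pos=3: emit NUM '99' (now at pos=5)
pos=5: enter COMMENT mode (saw '/*')
exit COMMENT mode (now at pos=13)
pos=13: emit RPAREN ')'
pos=15: emit PLUS '+'
pos=16: emit PLUS '+'
pos=18: emit SEMI ';'
pos=19: enter COMMENT mode (saw '/*')
exit COMMENT mode (now at pos=26)
pos=27: enter STRING mode
pos=27: emit STR "a" (now at pos=30)
DONE. 7 tokens: [NUM, NUM, RPAREN, PLUS, PLUS, SEMI, STR]
Position 3: char is '9' -> NUM

Answer: NUM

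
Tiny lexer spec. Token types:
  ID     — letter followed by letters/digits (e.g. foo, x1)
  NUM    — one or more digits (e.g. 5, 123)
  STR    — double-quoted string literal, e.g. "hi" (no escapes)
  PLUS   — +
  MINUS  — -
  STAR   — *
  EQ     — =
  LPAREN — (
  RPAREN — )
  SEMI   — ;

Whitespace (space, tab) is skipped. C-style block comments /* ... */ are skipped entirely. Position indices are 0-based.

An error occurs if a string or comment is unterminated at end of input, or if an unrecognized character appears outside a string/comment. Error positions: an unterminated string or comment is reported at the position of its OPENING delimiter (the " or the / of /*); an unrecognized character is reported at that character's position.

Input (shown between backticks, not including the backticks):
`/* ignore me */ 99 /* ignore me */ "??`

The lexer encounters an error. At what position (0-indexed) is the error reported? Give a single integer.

pos=0: enter COMMENT mode (saw '/*')
exit COMMENT mode (now at pos=15)
pos=16: emit NUM '99' (now at pos=18)
pos=19: enter COMMENT mode (saw '/*')
exit COMMENT mode (now at pos=34)
pos=35: enter STRING mode
pos=35: ERROR — unterminated string

Answer: 35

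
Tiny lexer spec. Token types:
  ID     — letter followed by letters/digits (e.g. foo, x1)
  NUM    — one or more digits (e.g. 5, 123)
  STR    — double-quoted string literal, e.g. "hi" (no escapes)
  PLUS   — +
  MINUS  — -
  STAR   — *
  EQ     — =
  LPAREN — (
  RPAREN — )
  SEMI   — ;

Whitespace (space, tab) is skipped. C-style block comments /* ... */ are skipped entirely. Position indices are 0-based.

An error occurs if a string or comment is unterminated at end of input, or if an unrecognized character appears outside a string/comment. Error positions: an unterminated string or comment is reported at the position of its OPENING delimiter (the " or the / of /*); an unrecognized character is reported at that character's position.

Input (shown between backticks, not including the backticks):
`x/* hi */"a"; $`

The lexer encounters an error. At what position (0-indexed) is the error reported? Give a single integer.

Answer: 14

Derivation:
pos=0: emit ID 'x' (now at pos=1)
pos=1: enter COMMENT mode (saw '/*')
exit COMMENT mode (now at pos=9)
pos=9: enter STRING mode
pos=9: emit STR "a" (now at pos=12)
pos=12: emit SEMI ';'
pos=14: ERROR — unrecognized char '$'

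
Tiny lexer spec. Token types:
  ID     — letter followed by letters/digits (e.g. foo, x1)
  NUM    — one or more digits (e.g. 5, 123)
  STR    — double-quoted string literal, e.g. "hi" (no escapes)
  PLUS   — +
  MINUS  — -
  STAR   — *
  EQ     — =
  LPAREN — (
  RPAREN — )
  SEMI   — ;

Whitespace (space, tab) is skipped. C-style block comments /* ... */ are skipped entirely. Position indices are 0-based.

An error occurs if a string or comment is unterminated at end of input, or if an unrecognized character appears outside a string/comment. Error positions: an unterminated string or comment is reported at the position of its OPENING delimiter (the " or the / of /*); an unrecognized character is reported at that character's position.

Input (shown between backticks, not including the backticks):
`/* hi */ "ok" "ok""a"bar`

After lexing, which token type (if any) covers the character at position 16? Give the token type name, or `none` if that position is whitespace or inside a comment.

Answer: STR

Derivation:
pos=0: enter COMMENT mode (saw '/*')
exit COMMENT mode (now at pos=8)
pos=9: enter STRING mode
pos=9: emit STR "ok" (now at pos=13)
pos=14: enter STRING mode
pos=14: emit STR "ok" (now at pos=18)
pos=18: enter STRING mode
pos=18: emit STR "a" (now at pos=21)
pos=21: emit ID 'bar' (now at pos=24)
DONE. 4 tokens: [STR, STR, STR, ID]
Position 16: char is 'k' -> STR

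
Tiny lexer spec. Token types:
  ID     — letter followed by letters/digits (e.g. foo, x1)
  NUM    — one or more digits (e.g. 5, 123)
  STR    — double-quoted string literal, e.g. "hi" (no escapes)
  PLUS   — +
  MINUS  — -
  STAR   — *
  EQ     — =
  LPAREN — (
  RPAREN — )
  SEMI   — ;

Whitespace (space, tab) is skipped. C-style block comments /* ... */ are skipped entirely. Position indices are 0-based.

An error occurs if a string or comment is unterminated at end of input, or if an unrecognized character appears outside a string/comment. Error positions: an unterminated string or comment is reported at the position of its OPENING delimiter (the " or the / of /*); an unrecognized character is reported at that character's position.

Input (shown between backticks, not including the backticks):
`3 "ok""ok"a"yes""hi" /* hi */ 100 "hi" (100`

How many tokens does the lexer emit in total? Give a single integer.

pos=0: emit NUM '3' (now at pos=1)
pos=2: enter STRING mode
pos=2: emit STR "ok" (now at pos=6)
pos=6: enter STRING mode
pos=6: emit STR "ok" (now at pos=10)
pos=10: emit ID 'a' (now at pos=11)
pos=11: enter STRING mode
pos=11: emit STR "yes" (now at pos=16)
pos=16: enter STRING mode
pos=16: emit STR "hi" (now at pos=20)
pos=21: enter COMMENT mode (saw '/*')
exit COMMENT mode (now at pos=29)
pos=30: emit NUM '100' (now at pos=33)
pos=34: enter STRING mode
pos=34: emit STR "hi" (now at pos=38)
pos=39: emit LPAREN '('
pos=40: emit NUM '100' (now at pos=43)
DONE. 10 tokens: [NUM, STR, STR, ID, STR, STR, NUM, STR, LPAREN, NUM]

Answer: 10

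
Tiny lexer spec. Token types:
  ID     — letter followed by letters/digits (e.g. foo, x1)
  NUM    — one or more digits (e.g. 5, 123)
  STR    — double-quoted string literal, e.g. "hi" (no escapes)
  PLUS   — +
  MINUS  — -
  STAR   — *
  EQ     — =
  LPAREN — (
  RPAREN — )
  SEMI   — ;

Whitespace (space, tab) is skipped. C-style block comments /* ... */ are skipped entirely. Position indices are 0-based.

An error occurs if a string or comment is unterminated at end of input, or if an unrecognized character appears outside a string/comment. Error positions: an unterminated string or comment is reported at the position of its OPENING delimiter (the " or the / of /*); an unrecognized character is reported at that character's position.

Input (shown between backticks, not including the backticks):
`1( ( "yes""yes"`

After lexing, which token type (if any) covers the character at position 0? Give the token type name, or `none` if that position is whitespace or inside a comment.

pos=0: emit NUM '1' (now at pos=1)
pos=1: emit LPAREN '('
pos=3: emit LPAREN '('
pos=5: enter STRING mode
pos=5: emit STR "yes" (now at pos=10)
pos=10: enter STRING mode
pos=10: emit STR "yes" (now at pos=15)
DONE. 5 tokens: [NUM, LPAREN, LPAREN, STR, STR]
Position 0: char is '1' -> NUM

Answer: NUM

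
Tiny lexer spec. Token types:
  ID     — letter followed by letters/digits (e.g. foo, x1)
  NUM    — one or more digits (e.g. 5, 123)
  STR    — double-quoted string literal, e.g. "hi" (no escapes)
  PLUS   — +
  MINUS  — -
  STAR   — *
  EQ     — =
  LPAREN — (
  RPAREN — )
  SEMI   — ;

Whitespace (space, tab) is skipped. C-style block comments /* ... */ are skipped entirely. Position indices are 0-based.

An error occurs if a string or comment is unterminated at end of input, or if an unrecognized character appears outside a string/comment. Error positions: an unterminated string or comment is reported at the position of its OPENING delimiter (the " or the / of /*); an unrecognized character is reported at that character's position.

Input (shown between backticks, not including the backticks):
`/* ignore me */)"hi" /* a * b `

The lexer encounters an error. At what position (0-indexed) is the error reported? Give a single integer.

Answer: 21

Derivation:
pos=0: enter COMMENT mode (saw '/*')
exit COMMENT mode (now at pos=15)
pos=15: emit RPAREN ')'
pos=16: enter STRING mode
pos=16: emit STR "hi" (now at pos=20)
pos=21: enter COMMENT mode (saw '/*')
pos=21: ERROR — unterminated comment (reached EOF)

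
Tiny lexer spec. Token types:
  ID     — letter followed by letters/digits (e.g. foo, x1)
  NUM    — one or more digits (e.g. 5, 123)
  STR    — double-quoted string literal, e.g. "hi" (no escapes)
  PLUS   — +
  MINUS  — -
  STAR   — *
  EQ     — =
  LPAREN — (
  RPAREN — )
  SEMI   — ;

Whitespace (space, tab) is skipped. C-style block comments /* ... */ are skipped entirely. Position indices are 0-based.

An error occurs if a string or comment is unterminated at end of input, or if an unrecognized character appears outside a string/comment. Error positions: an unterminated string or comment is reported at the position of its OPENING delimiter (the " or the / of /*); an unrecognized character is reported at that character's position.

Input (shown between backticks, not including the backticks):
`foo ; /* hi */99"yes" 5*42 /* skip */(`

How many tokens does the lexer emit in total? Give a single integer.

Answer: 8

Derivation:
pos=0: emit ID 'foo' (now at pos=3)
pos=4: emit SEMI ';'
pos=6: enter COMMENT mode (saw '/*')
exit COMMENT mode (now at pos=14)
pos=14: emit NUM '99' (now at pos=16)
pos=16: enter STRING mode
pos=16: emit STR "yes" (now at pos=21)
pos=22: emit NUM '5' (now at pos=23)
pos=23: emit STAR '*'
pos=24: emit NUM '42' (now at pos=26)
pos=27: enter COMMENT mode (saw '/*')
exit COMMENT mode (now at pos=37)
pos=37: emit LPAREN '('
DONE. 8 tokens: [ID, SEMI, NUM, STR, NUM, STAR, NUM, LPAREN]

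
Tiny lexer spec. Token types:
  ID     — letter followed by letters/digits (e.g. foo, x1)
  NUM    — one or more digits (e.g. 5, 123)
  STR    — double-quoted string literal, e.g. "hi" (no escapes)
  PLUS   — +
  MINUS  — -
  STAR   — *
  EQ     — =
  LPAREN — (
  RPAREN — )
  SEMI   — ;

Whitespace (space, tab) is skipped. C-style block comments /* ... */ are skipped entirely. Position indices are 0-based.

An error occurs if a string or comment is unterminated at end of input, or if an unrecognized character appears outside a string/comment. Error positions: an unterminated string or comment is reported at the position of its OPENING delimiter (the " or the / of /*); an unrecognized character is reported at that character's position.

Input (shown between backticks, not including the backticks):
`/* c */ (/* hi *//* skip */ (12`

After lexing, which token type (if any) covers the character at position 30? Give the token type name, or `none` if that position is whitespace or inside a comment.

Answer: NUM

Derivation:
pos=0: enter COMMENT mode (saw '/*')
exit COMMENT mode (now at pos=7)
pos=8: emit LPAREN '('
pos=9: enter COMMENT mode (saw '/*')
exit COMMENT mode (now at pos=17)
pos=17: enter COMMENT mode (saw '/*')
exit COMMENT mode (now at pos=27)
pos=28: emit LPAREN '('
pos=29: emit NUM '12' (now at pos=31)
DONE. 3 tokens: [LPAREN, LPAREN, NUM]
Position 30: char is '2' -> NUM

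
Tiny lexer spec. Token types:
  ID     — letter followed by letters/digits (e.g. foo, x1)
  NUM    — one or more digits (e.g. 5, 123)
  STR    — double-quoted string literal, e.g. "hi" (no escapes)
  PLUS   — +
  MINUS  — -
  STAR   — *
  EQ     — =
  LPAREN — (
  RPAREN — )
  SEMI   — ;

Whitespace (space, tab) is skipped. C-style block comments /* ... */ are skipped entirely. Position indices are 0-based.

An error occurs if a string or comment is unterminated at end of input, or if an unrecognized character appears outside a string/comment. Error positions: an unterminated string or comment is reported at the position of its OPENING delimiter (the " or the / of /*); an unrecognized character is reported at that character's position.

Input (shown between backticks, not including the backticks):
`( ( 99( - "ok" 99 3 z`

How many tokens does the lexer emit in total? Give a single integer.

pos=0: emit LPAREN '('
pos=2: emit LPAREN '('
pos=4: emit NUM '99' (now at pos=6)
pos=6: emit LPAREN '('
pos=8: emit MINUS '-'
pos=10: enter STRING mode
pos=10: emit STR "ok" (now at pos=14)
pos=15: emit NUM '99' (now at pos=17)
pos=18: emit NUM '3' (now at pos=19)
pos=20: emit ID 'z' (now at pos=21)
DONE. 9 tokens: [LPAREN, LPAREN, NUM, LPAREN, MINUS, STR, NUM, NUM, ID]

Answer: 9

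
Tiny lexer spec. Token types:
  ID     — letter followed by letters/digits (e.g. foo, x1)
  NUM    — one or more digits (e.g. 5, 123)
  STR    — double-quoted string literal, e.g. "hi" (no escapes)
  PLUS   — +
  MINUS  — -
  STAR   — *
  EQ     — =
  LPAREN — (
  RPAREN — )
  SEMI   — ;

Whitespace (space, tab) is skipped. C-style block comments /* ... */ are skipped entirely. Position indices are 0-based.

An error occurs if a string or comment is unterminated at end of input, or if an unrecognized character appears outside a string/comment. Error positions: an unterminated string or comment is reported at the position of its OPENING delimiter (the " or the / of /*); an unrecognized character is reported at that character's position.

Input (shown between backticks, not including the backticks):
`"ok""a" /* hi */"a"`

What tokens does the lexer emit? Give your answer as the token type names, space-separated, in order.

Answer: STR STR STR

Derivation:
pos=0: enter STRING mode
pos=0: emit STR "ok" (now at pos=4)
pos=4: enter STRING mode
pos=4: emit STR "a" (now at pos=7)
pos=8: enter COMMENT mode (saw '/*')
exit COMMENT mode (now at pos=16)
pos=16: enter STRING mode
pos=16: emit STR "a" (now at pos=19)
DONE. 3 tokens: [STR, STR, STR]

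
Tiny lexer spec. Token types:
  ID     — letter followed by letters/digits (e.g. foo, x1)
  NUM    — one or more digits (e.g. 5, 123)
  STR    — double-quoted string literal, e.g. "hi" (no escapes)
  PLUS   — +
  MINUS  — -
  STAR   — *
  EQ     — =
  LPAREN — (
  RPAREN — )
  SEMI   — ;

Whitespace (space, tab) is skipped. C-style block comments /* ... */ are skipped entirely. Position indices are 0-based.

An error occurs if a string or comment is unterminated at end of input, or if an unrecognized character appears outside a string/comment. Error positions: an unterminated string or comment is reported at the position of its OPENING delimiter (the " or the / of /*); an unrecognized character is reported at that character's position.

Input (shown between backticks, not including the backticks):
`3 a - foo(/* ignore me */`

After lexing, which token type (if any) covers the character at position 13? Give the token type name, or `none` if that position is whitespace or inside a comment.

pos=0: emit NUM '3' (now at pos=1)
pos=2: emit ID 'a' (now at pos=3)
pos=4: emit MINUS '-'
pos=6: emit ID 'foo' (now at pos=9)
pos=9: emit LPAREN '('
pos=10: enter COMMENT mode (saw '/*')
exit COMMENT mode (now at pos=25)
DONE. 5 tokens: [NUM, ID, MINUS, ID, LPAREN]
Position 13: char is 'i' -> none

Answer: none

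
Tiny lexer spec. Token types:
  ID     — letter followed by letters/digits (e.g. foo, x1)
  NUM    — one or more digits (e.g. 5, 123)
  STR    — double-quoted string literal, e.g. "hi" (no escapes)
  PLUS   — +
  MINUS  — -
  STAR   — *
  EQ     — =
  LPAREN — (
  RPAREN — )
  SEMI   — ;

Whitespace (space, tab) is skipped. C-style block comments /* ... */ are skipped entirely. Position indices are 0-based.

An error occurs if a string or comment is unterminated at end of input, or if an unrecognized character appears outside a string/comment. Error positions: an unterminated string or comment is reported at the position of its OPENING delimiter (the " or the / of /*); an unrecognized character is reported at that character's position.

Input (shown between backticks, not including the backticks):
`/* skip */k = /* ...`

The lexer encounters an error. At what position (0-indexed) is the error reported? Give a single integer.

Answer: 14

Derivation:
pos=0: enter COMMENT mode (saw '/*')
exit COMMENT mode (now at pos=10)
pos=10: emit ID 'k' (now at pos=11)
pos=12: emit EQ '='
pos=14: enter COMMENT mode (saw '/*')
pos=14: ERROR — unterminated comment (reached EOF)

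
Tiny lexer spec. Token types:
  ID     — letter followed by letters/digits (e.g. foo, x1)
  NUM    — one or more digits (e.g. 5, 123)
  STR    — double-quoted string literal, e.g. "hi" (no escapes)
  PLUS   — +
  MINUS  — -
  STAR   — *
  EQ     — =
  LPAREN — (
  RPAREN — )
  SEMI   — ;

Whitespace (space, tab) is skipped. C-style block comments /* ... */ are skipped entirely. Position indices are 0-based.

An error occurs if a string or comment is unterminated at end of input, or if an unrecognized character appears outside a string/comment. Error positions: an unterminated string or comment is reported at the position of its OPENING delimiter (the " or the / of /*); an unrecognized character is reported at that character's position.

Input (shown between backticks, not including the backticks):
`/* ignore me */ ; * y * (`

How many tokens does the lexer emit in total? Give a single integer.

Answer: 5

Derivation:
pos=0: enter COMMENT mode (saw '/*')
exit COMMENT mode (now at pos=15)
pos=16: emit SEMI ';'
pos=18: emit STAR '*'
pos=20: emit ID 'y' (now at pos=21)
pos=22: emit STAR '*'
pos=24: emit LPAREN '('
DONE. 5 tokens: [SEMI, STAR, ID, STAR, LPAREN]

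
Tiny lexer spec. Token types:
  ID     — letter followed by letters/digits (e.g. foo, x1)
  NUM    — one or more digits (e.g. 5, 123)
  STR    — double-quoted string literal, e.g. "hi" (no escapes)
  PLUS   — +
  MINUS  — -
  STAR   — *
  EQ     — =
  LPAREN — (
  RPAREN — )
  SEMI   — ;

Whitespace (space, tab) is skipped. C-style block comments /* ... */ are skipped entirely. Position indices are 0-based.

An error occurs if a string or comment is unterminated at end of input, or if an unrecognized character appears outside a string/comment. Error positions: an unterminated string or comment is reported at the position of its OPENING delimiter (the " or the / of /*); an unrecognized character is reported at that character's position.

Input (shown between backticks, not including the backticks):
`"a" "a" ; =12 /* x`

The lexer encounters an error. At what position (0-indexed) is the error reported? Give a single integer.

pos=0: enter STRING mode
pos=0: emit STR "a" (now at pos=3)
pos=4: enter STRING mode
pos=4: emit STR "a" (now at pos=7)
pos=8: emit SEMI ';'
pos=10: emit EQ '='
pos=11: emit NUM '12' (now at pos=13)
pos=14: enter COMMENT mode (saw '/*')
pos=14: ERROR — unterminated comment (reached EOF)

Answer: 14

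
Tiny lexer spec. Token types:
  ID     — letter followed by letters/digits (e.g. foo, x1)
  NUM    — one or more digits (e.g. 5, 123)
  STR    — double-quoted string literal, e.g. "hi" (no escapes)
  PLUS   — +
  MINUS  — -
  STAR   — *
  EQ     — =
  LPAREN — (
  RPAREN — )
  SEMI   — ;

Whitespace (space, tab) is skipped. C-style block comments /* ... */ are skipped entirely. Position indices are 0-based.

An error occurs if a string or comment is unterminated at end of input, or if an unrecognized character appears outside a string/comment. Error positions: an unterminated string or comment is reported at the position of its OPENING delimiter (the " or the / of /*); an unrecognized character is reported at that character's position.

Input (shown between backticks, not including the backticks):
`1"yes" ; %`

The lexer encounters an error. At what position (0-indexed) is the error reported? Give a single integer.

pos=0: emit NUM '1' (now at pos=1)
pos=1: enter STRING mode
pos=1: emit STR "yes" (now at pos=6)
pos=7: emit SEMI ';'
pos=9: ERROR — unrecognized char '%'

Answer: 9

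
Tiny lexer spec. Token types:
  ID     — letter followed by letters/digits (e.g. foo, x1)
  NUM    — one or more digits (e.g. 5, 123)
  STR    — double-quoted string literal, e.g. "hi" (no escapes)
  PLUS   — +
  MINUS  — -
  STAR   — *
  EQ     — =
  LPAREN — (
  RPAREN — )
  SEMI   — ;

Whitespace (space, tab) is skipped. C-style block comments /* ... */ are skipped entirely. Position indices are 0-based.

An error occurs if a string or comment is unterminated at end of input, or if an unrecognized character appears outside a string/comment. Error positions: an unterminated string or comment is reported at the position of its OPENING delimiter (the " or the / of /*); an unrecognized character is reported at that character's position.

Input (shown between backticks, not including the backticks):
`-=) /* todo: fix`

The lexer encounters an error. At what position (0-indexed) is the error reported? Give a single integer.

pos=0: emit MINUS '-'
pos=1: emit EQ '='
pos=2: emit RPAREN ')'
pos=4: enter COMMENT mode (saw '/*')
pos=4: ERROR — unterminated comment (reached EOF)

Answer: 4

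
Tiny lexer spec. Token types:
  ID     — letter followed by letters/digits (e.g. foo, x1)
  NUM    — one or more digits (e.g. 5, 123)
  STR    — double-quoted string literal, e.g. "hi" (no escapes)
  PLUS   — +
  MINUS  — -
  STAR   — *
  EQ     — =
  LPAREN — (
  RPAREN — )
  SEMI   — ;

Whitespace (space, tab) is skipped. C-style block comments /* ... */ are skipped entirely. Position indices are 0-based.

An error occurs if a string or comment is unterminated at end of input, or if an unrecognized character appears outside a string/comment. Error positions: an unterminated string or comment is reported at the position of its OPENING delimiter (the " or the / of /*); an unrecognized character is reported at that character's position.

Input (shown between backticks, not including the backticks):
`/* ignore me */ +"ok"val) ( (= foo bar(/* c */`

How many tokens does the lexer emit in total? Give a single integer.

Answer: 10

Derivation:
pos=0: enter COMMENT mode (saw '/*')
exit COMMENT mode (now at pos=15)
pos=16: emit PLUS '+'
pos=17: enter STRING mode
pos=17: emit STR "ok" (now at pos=21)
pos=21: emit ID 'val' (now at pos=24)
pos=24: emit RPAREN ')'
pos=26: emit LPAREN '('
pos=28: emit LPAREN '('
pos=29: emit EQ '='
pos=31: emit ID 'foo' (now at pos=34)
pos=35: emit ID 'bar' (now at pos=38)
pos=38: emit LPAREN '('
pos=39: enter COMMENT mode (saw '/*')
exit COMMENT mode (now at pos=46)
DONE. 10 tokens: [PLUS, STR, ID, RPAREN, LPAREN, LPAREN, EQ, ID, ID, LPAREN]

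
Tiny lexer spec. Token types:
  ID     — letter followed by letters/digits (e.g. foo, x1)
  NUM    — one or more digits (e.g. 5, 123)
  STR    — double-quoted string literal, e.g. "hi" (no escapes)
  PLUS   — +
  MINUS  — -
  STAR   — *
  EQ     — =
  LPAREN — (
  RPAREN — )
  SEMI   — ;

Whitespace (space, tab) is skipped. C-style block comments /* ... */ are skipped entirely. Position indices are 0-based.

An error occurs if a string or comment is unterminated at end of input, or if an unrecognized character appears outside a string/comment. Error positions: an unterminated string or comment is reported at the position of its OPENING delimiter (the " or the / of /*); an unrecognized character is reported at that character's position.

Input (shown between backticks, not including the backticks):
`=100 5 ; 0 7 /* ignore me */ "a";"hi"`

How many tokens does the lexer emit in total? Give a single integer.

Answer: 9

Derivation:
pos=0: emit EQ '='
pos=1: emit NUM '100' (now at pos=4)
pos=5: emit NUM '5' (now at pos=6)
pos=7: emit SEMI ';'
pos=9: emit NUM '0' (now at pos=10)
pos=11: emit NUM '7' (now at pos=12)
pos=13: enter COMMENT mode (saw '/*')
exit COMMENT mode (now at pos=28)
pos=29: enter STRING mode
pos=29: emit STR "a" (now at pos=32)
pos=32: emit SEMI ';'
pos=33: enter STRING mode
pos=33: emit STR "hi" (now at pos=37)
DONE. 9 tokens: [EQ, NUM, NUM, SEMI, NUM, NUM, STR, SEMI, STR]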